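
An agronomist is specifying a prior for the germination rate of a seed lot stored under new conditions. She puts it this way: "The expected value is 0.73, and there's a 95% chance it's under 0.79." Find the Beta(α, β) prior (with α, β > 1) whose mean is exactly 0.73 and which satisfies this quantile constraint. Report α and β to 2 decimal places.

α ≈ 100.78, β ≈ 37.27

With mean 0.73 fixed, write α = 0.73s, β = 0.27s where s = α+β.
Need P(θ < 0.79) = 0.95 under Beta(0.73s, 0.27s). Normal approximation: (q−m)/√(m(1−m)/s) ≈ z_{0.95} = 1.64, so s ≈ 0.73·0.27·(1.64)²/(0.79−0.73)² = 148.1.
At s = 148.1: P(θ<0.79) ≈ 0.956. Adjusting to match 0.95 gives s ≈ 138.05.
So α = 0.73·138.05 ≈ 100.78, β = 0.27·138.05 ≈ 37.27.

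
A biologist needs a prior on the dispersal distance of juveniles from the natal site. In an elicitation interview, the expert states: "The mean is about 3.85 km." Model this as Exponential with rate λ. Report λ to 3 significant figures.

Exponential mean = 1/λ, so λ = 1/3.85 = 0.26.

λ ≈ 0.26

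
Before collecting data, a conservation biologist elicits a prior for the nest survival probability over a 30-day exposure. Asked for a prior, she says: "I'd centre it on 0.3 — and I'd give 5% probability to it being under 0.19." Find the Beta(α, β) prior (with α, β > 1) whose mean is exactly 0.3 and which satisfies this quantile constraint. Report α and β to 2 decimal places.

α ≈ 12.45, β ≈ 29.05

With mean 0.3 fixed, write α = 0.3s, β = 0.7s where s = α+β.
Need P(θ < 0.19) = 0.05 under Beta(0.3s, 0.7s). Normal approximation: (q−m)/√(m(1−m)/s) ≈ z_{0.05} = -1.64, so s ≈ 0.3·0.7·(-1.64)²/(0.19−0.3)² = 47.0.
At s = 47.0: P(θ<0.19) ≈ 0.039. Adjusting to match 0.05 gives s ≈ 41.50.
So α = 0.3·41.50 ≈ 12.45, β = 0.7·41.50 ≈ 29.05.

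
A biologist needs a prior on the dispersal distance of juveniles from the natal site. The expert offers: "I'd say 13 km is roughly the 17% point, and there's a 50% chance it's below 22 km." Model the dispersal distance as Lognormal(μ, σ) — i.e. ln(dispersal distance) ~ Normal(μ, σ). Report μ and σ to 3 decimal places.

μ ≈ 3.091, σ ≈ 0.551

If T ~ Lognormal(μ,σ) then ln T ~ Normal(μ,σ), so the p-quantile of ln T is μ + z_p·σ.
ln(13) = 2.565 and ln(22) = 3.091; z_{0.17} = -0.9542, z_{0.5} = 0.
σ = (3.091 − 2.565)/(0 − (-0.9542)) = 0.551.
μ = 2.565 − (-0.9542)·0.551 = 3.091.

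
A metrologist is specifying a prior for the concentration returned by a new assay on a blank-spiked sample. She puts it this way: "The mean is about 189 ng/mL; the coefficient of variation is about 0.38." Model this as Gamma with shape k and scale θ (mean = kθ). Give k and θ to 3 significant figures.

For Gamma(k, scale θ): mean = kθ, variance = kθ², so CV = 1/√k.
CV = 0.38, hence k = 1/CV² = 6.93.
Then θ = mean/k = 189/6.93 = 27.3.

k ≈ 6.93, θ ≈ 27.3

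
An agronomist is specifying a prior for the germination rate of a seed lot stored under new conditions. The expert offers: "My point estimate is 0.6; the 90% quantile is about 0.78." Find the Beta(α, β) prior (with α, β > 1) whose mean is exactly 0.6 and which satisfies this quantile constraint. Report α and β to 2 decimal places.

α ≈ 6.71, β ≈ 4.48

With mean 0.6 fixed, write α = 0.6s, β = 0.4s where s = α+β.
Need P(θ < 0.78) = 0.9 under Beta(0.6s, 0.4s). Normal approximation: (q−m)/√(m(1−m)/s) ≈ z_{0.9} = 1.28, so s ≈ 0.6·0.4·(1.28)²/(0.78−0.6)² = 12.2.
At s = 12.2: P(θ<0.78) ≈ 0.910. Adjusting to match 0.9 gives s ≈ 11.19.
So α = 0.6·11.19 ≈ 6.71, β = 0.4·11.19 ≈ 4.48.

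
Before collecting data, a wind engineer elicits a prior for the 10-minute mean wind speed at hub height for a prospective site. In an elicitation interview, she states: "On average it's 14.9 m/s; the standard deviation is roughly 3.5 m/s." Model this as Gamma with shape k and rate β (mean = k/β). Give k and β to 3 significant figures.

For Gamma(k, rate β): mean = k/β, variance = k/β², so CV = 1/√k.
CV = SD/mean = 3.5/14.9 = 0.2349, hence k = 1/CV² = 18.1.
Then β = k/mean = 18.1/14.9 = 1.22.

k ≈ 18.1, β ≈ 1.22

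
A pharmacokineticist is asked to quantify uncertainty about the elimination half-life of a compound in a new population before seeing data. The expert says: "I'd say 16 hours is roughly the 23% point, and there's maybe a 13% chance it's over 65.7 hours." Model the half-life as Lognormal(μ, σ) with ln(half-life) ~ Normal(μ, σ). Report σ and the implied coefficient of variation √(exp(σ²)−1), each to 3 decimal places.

σ ≈ 0.757, CV ≈ 0.880

If T ~ Lognormal(μ,σ) then ln T ~ Normal(μ,σ), so the p-quantile of ln T is μ + z_p·σ.
ln(16) = 2.773 and ln(65.7) = 4.185; z_{0.23} = -0.7388, z_{0.87} = 1.126.
σ = (4.185 − 2.773)/(1.126 − (-0.7388)) = 0.757.
μ = 2.773 − (-0.7388)·0.757 = 3.332.
CV = √(exp(σ²)−1) = √(exp(0.5735)−1) = 0.880.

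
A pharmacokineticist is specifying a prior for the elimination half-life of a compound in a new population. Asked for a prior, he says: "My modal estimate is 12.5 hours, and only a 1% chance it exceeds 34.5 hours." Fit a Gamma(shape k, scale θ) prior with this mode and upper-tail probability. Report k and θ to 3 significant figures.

Gamma(k,θ) with k>1 has mode (k−1)θ, so θ = 12.5/(k−1).
Need P(X < 34.5) = 0.99 with θ tied to k this way. Start at k = 2, θ = 12.5: P(X<34.5) ≈ 0.762.
Too low — raise k to concentrate. Iterating converges to k ≈ 5.45.
Then θ = 12.5/(5.45−1) ≈ 2.81.

k ≈ 5.45, θ ≈ 2.81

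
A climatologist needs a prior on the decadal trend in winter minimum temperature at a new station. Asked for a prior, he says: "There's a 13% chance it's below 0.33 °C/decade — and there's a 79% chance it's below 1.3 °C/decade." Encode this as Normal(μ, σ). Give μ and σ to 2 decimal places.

The p-quantile of Normal(μ,σ) is μ + z_p·σ, with z_{0.13} = -1.126 and z_{0.79} = 0.8064.
Eliminate σ: μ = (z₂·x₁ − z₁·x₂)/(z₂ − z₁) = (0.8064·0.33 − (-1.126)·1.3)/1.933 = 0.90.
Then σ = (x₂ − x₁)/(z₂ − z₁) = (1.3 − 0.33)/1.933 = 0.50.

μ = 0.90, σ = 0.50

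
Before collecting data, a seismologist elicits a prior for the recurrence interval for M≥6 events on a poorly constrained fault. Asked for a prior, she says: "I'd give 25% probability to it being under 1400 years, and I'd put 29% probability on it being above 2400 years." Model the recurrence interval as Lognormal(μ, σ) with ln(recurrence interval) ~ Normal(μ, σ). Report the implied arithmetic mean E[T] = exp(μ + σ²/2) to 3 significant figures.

If T ~ Lognormal(μ,σ) then ln T ~ Normal(μ,σ), so the p-quantile of ln T is μ + z_p·σ.
ln(1400) = 7.244 and ln(2400) = 7.783; z_{0.25} = -0.6745, z_{0.71} = 0.5534.
σ = (7.783 − 7.244)/(0.5534 − (-0.6745)) = 0.439.
μ = 7.244 − (-0.6745)·0.439 = 7.540.
E[T] = exp(μ + σ²/2) = exp(7.540 + 0.0963) = 2070 years.

E[T] ≈ 2070 years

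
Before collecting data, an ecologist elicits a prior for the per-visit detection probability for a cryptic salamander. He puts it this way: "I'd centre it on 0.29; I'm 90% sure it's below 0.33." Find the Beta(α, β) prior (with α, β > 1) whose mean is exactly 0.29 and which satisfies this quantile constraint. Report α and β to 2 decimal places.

α ≈ 62.43, β ≈ 152.85

With mean 0.29 fixed, write α = 0.29s, β = 0.71s where s = α+β.
Need P(θ < 0.33) = 0.9 under Beta(0.29s, 0.71s). Normal approximation: (q−m)/√(m(1−m)/s) ≈ z_{0.9} = 1.28, so s ≈ 0.29·0.71·(1.28)²/(0.33−0.29)² = 211.4.
At s = 211.4: P(θ<0.33) ≈ 0.898. Adjusting to match 0.9 gives s ≈ 215.29.
So α = 0.29·215.29 ≈ 62.43, β = 0.71·215.29 ≈ 152.85.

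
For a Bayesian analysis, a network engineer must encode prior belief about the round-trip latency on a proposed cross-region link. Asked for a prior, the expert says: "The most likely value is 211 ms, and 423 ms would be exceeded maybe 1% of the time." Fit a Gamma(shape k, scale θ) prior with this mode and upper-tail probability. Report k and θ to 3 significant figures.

Gamma(k,θ) with k>1 has mode (k−1)θ, so θ = 211/(k−1).
Need P(X < 423) = 0.99 with θ tied to k this way. Start at k = 2, θ = 211: P(X<423) ≈ 0.595.
Too low — raise k to concentrate. Iterating converges to k ≈ 11.1.
Then θ = 211/(11.1−1) ≈ 20.8.

k ≈ 11.1, θ ≈ 20.8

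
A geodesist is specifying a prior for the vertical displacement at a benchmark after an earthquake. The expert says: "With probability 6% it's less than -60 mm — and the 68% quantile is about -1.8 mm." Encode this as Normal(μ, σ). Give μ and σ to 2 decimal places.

The p-quantile of Normal(μ,σ) is μ + z_p·σ, with z_{0.06} = -1.555 and z_{0.68} = 0.4677.
Eliminate σ: μ = (z₂·x₁ − z₁·x₂)/(z₂ − z₁) = (0.4677·-60 − (-1.555)·-1.8)/2.022 = -15.26.
Then σ = (x₂ − x₁)/(z₂ − z₁) = (-1.8 − -60)/2.022 = 28.78.

μ = -15.26, σ = 28.78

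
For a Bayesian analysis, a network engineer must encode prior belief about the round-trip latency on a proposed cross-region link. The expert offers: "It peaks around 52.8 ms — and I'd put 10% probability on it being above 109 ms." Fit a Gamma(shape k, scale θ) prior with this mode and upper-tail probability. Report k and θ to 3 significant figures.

k ≈ 4.65, θ ≈ 14.4

Gamma(k,θ) with k>1 has mode (k−1)θ, so θ = 52.8/(k−1).
Need P(X < 109) = 0.9 with θ tied to k this way. Start at k = 2, θ = 52.8: P(X<109) ≈ 0.611.
Too low — raise k to concentrate. Iterating converges to k ≈ 4.65.
Then θ = 52.8/(4.65−1) ≈ 14.4.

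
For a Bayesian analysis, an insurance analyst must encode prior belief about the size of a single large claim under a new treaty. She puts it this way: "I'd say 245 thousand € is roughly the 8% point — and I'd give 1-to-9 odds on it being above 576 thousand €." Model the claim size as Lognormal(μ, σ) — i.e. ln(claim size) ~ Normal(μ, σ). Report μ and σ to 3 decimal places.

If T ~ Lognormal(μ,σ) then ln T ~ Normal(μ,σ), so the p-quantile of ln T is μ + z_p·σ.
ln(245) = 5.501 and ln(576) = 6.356; z_{0.08} = -1.405, z_{0.9} = 1.282.
σ = (6.356 − 5.501)/(1.282 − (-1.405)) = 0.318.
μ = 5.501 − (-1.405)·0.318 = 5.948.

μ ≈ 5.948, σ ≈ 0.318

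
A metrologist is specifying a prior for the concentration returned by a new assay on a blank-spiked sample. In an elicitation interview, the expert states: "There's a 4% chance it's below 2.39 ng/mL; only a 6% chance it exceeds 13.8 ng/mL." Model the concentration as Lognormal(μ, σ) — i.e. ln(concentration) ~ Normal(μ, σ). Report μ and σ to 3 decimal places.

μ ≈ 1.800, σ ≈ 0.530

If T ~ Lognormal(μ,σ) then ln T ~ Normal(μ,σ), so the p-quantile of ln T is μ + z_p·σ.
ln(2.39) = 0.8713 and ln(13.8) = 2.625; z_{0.04} = -1.751, z_{0.94} = 1.555.
σ = (2.625 − 0.8713)/(1.555 − (-1.751)) = 0.530.
μ = 0.8713 − (-1.751)·0.530 = 1.800.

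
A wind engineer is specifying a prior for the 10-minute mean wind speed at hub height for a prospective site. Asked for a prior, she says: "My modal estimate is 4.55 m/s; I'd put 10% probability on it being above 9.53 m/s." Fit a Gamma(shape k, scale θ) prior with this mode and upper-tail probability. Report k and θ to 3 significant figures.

k ≈ 4.51, θ ≈ 1.29

Gamma(k,θ) with k>1 has mode (k−1)θ, so θ = 4.55/(k−1).
Need P(X < 9.53) = 0.9 with θ tied to k this way. Start at k = 2, θ = 4.55: P(X<9.53) ≈ 0.619.
Too low — raise k to concentrate. Iterating converges to k ≈ 4.51.
Then θ = 4.55/(4.51−1) ≈ 1.29.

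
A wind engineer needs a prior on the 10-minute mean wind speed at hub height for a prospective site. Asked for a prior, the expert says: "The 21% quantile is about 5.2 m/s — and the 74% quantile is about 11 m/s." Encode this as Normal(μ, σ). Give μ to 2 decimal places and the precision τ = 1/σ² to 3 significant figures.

μ = 8.43, τ = 0.0625

For Normal(μ,σ), the p-quantile is μ + z_p·σ. Here z_{0.21} = -0.8064, z_{0.74} = 0.6433.
So 5.2 = μ − 0.8064σ and 11 = μ + 0.6433σ.
Subtracting: σ = (11 − 5.2)/(0.6433 − (-0.8064)) = 4.00.
Then μ = 5.2 − (-0.8064)·4.00 = 8.43.
Precision τ = 1/σ² = 1/4.001² = 0.0625.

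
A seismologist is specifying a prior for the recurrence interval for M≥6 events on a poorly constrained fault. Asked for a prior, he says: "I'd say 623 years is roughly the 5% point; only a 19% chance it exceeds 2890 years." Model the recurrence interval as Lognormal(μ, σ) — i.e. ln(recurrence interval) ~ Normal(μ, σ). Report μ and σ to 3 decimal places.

If T ~ Lognormal(μ,σ) then ln T ~ Normal(μ,σ), so the p-quantile of ln T is μ + z_p·σ.
ln(623) = 6.435 and ln(2890) = 7.969; z_{0.05} = -1.645, z_{0.81} = 0.8779.
σ = (7.969 − 6.435)/(0.8779 − (-1.645)) = 0.608.
μ = 6.435 − (-1.645)·0.608 = 7.435.

μ ≈ 7.435, σ ≈ 0.608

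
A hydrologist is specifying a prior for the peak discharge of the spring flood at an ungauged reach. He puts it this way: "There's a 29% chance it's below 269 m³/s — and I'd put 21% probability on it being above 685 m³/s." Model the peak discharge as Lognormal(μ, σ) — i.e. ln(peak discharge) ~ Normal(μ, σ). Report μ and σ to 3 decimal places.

μ ≈ 5.975, σ ≈ 0.687

If T ~ Lognormal(μ,σ) then ln T ~ Normal(μ,σ), so the p-quantile of ln T is μ + z_p·σ.
ln(269) = 5.595 and ln(685) = 6.529; z_{0.29} = -0.5534, z_{0.79} = 0.8064.
σ = (6.529 − 5.595)/(0.8064 − (-0.5534)) = 0.687.
μ = 5.595 − (-0.5534)·0.687 = 5.975.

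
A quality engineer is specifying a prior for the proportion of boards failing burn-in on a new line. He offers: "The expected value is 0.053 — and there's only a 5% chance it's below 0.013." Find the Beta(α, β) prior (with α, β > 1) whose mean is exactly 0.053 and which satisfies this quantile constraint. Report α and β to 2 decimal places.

α ≈ 2.59, β ≈ 46.34

With mean 0.053 fixed, write α = 0.053s, β = 0.947s where s = α+β.
Need P(θ < 0.013) = 0.05 under Beta(0.053s, 0.947s). Normal approximation: (q−m)/√(m(1−m)/s) ≈ z_{0.05} = -1.64, so s ≈ 0.053·0.947·(-1.64)²/(0.013−0.053)² = 84.9.
At s = 84.9: P(θ<0.013) ≈ 0.011. Adjusting to match 0.05 gives s ≈ 48.94.
So α = 0.053·48.94 ≈ 2.59, β = 0.947·48.94 ≈ 46.34.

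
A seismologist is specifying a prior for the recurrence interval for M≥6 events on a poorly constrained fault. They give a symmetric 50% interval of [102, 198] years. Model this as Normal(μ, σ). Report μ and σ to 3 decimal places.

A symmetric 50% interval runs μ ± z·σ with z = 0.6745.
Half-width = 48, so σ = 48/0.6745 = 71.165.
μ is the interval midpoint, 150.000.

μ = 150.000, σ = 71.165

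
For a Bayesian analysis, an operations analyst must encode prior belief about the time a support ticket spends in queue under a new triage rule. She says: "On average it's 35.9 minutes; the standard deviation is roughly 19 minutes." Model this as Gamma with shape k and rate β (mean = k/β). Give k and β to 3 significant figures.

k ≈ 3.57, β ≈ 0.0994

For Gamma(k, rate β): mean = k/β, variance = k/β², so CV = 1/√k.
CV = SD/mean = 19/35.9 = 0.5292, hence k = 1/CV² = 3.57.
Then β = k/mean = 3.57/35.9 = 0.0994.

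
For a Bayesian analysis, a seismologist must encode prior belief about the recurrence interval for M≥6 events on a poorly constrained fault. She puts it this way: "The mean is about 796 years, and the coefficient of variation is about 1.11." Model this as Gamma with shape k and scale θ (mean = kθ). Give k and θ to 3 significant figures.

For Gamma(k, scale θ): mean = kθ, variance = kθ², so CV = 1/√k.
CV = 1.11, hence k = 1/CV² = 0.812.
Then θ = mean/k = 796/0.812 = 981.

k ≈ 0.812, θ ≈ 981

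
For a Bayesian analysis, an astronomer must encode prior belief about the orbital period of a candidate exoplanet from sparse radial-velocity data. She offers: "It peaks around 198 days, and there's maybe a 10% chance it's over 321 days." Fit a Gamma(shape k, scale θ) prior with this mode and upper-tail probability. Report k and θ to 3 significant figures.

k ≈ 9.06, θ ≈ 24.6

Gamma(k,θ) with k>1 has mode (k−1)θ, so θ = 198/(k−1).
Need P(X < 321) = 0.9 with θ tied to k this way. Start at k = 2, θ = 198: P(X<321) ≈ 0.482.
Too low — raise k to concentrate. Iterating converges to k ≈ 9.06.
Then θ = 198/(9.06−1) ≈ 24.6.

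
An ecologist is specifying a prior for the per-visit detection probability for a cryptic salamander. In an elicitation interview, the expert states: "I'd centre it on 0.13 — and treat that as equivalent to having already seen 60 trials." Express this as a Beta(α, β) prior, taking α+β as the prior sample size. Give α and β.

α = 7.8, β = 52.2

Under the effective-sample-size interpretation, Beta(α, β) has prior mean α/(α+β) and prior sample size α+β.
So α+β = 60 and α/(α+β) = 0.13, giving α = 0.13·60 = 7.8 and β = 60 − 7.8 = 52.2.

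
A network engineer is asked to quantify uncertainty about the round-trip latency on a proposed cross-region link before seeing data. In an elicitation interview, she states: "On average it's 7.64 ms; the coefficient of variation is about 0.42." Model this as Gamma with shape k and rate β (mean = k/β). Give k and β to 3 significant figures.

For Gamma(k, rate β): mean = k/β, variance = k/β², so CV = 1/√k.
CV = 0.42, hence k = 1/CV² = 5.67.
Then β = k/mean = 5.67/7.64 = 0.742.

k ≈ 5.67, β ≈ 0.742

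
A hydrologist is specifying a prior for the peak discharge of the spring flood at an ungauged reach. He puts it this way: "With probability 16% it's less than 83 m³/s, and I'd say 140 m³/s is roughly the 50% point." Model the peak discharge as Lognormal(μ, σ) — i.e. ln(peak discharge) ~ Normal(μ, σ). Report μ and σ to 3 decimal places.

If T ~ Lognormal(μ,σ) then ln T ~ Normal(μ,σ), so the p-quantile of ln T is μ + z_p·σ.
ln(83) = 4.419 and ln(140) = 4.942; z_{0.16} = -0.9945, z_{0.5} = 0.
σ = (4.942 − 4.419)/(0 − (-0.9945)) = 0.526.
μ = 4.419 − (-0.9945)·0.526 = 4.942.

μ ≈ 4.942, σ ≈ 0.526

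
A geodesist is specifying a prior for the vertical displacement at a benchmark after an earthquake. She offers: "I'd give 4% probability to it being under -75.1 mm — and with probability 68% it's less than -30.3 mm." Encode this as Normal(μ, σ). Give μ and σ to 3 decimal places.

For Normal(μ,σ), the p-quantile is μ + z_p·σ. Here z_{0.04} = -1.751, z_{0.68} = 0.4677.
So -75.1 = μ − 1.751σ and -30.3 = μ + 0.4677σ.
Subtracting: σ = (-30.3 − -75.1)/(0.4677 − (-1.751)) = 20.195.
Then μ = -75.1 − (-1.751)·20.195 = -39.745.

μ = -39.745, σ = 20.195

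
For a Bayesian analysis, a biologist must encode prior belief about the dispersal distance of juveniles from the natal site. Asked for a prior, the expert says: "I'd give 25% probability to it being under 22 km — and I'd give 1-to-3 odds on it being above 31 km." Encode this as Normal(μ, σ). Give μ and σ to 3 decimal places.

The p-quantile of Normal(μ,σ) is μ + z_p·σ, with z_{0.25} = -0.6745 and z_{0.75} = 0.6745.
Eliminate σ: μ = (z₂·x₁ − z₁·x₂)/(z₂ − z₁) = (0.6745·22 − (-0.6745)·31)/1.349 = 26.500.
Then σ = (x₂ − x₁)/(z₂ − z₁) = (31 − 22)/1.349 = 6.672.

μ = 26.500, σ = 6.672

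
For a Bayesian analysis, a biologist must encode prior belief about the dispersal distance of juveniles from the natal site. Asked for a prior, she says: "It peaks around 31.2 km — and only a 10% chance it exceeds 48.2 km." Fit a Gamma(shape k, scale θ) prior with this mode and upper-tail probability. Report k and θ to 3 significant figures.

k ≈ 10.9, θ ≈ 3.16

Gamma(k,θ) with k>1 has mode (k−1)θ, so θ = 31.2/(k−1).
Need P(X < 48.2) = 0.9 with θ tied to k this way. Start at k = 2, θ = 31.2: P(X<48.2) ≈ 0.457.
Too low — raise k to concentrate. Iterating converges to k ≈ 10.9.
Then θ = 31.2/(10.9−1) ≈ 3.16.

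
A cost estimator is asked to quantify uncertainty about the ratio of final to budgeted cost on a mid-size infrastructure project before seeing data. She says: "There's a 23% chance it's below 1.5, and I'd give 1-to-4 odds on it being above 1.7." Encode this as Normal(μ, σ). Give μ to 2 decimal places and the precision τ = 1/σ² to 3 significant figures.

μ = 1.59, τ = 62.4

For Normal(μ,σ), the p-quantile is μ + z_p·σ. Here z_{0.23} = -0.7388, z_{0.8} = 0.8416.
So 1.5 = μ − 0.7388σ and 1.7 = μ + 0.8416σ.
Subtracting: σ = (1.7 − 1.5)/(0.8416 − (-0.7388)) = 0.13.
Then μ = 1.5 − (-0.7388)·0.13 = 1.59.
Precision τ = 1/σ² = 1/0.1265² = 62.4.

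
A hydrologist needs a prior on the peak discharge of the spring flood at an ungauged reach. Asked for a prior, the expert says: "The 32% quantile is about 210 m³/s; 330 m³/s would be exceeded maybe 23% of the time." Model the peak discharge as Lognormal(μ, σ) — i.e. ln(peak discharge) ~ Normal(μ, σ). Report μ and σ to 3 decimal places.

μ ≈ 5.522, σ ≈ 0.375

If T ~ Lognormal(μ,σ) then ln T ~ Normal(μ,σ), so the p-quantile of ln T is μ + z_p·σ.
ln(210) = 5.347 and ln(330) = 5.799; z_{0.32} = -0.4677, z_{0.77} = 0.7388.
σ = (5.799 − 5.347)/(0.7388 − (-0.4677)) = 0.375.
μ = 5.347 − (-0.4677)·0.375 = 5.522.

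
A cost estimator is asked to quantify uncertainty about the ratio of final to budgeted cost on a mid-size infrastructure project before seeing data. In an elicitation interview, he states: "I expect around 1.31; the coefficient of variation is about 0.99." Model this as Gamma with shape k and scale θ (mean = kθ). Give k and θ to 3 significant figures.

k ≈ 1.02, θ ≈ 1.28

For Gamma(k, scale θ): mean = kθ, variance = kθ², so CV = 1/√k.
CV = 0.99, hence k = 1/CV² = 1.02.
Then θ = mean/k = 1.31/1.02 = 1.28.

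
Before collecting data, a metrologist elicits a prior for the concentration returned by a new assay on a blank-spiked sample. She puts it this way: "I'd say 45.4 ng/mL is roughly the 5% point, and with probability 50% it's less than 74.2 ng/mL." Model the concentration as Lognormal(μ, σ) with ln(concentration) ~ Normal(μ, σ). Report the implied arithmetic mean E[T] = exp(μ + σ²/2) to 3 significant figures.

If T ~ Lognormal(μ,σ) then ln T ~ Normal(μ,σ), so the p-quantile of ln T is μ + z_p·σ.
ln(45.4) = 3.816 and ln(74.2) = 4.307; z_{0.05} = -1.645, z_{0.5} = 0.
σ = (4.307 − 3.816)/(0 − (-1.645)) = 0.299.
μ = 3.816 − (-1.645)·0.299 = 4.307.
E[T] = exp(μ + σ²/2) = exp(4.307 + 0.0446) = 77.6 ng/mL.

E[T] ≈ 77.6 ng/mL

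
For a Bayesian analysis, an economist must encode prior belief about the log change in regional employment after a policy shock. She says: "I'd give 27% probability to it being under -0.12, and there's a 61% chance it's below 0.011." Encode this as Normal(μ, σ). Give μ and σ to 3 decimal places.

μ = -0.030, σ = 0.147

For Normal(μ,σ), the p-quantile is μ + z_p·σ. Here z_{0.27} = -0.6128, z_{0.61} = 0.2793.
So -0.12 = μ − 0.6128σ and 0.011 = μ + 0.2793σ.
Subtracting: σ = (0.011 − -0.12)/(0.2793 − (-0.6128)) = 0.147.
Then μ = -0.12 − (-0.6128)·0.147 = -0.030.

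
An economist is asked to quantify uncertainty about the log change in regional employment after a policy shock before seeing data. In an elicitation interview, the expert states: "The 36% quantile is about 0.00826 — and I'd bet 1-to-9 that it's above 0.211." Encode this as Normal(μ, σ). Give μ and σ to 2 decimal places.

The p-quantile of Normal(μ,σ) is μ + z_p·σ, with z_{0.36} = -0.3585 and z_{0.9} = 1.282.
Eliminate σ: μ = (z₂·x₁ − z₁·x₂)/(z₂ − z₁) = (1.282·0.00826 − (-0.3585)·0.211)/1.64 = 0.05.
Then σ = (x₂ − x₁)/(z₂ − z₁) = (0.211 − 0.00826)/1.64 = 0.12.

μ = 0.05, σ = 0.12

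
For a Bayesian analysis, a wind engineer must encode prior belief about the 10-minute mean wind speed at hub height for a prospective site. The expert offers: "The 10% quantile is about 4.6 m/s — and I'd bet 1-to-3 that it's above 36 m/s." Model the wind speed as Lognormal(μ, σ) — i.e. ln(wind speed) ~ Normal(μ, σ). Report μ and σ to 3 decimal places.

μ ≈ 2.874, σ ≈ 1.052

If T ~ Lognormal(μ,σ) then ln T ~ Normal(μ,σ), so the p-quantile of ln T is μ + z_p·σ.
ln(4.6) = 1.526 and ln(36) = 3.584; z_{0.1} = -1.282, z_{0.75} = 0.6745.
σ = (3.584 − 1.526)/(0.6745 − (-1.282)) = 1.052.
μ = 1.526 − (-1.282)·1.052 = 2.874.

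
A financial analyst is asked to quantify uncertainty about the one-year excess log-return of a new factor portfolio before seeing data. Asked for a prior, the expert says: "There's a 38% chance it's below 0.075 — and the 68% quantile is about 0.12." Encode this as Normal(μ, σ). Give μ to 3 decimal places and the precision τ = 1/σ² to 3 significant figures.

For Normal(μ,σ), the p-quantile is μ + z_p·σ. Here z_{0.38} = -0.3055, z_{0.68} = 0.4677.
So 0.075 = μ − 0.3055σ and 0.12 = μ + 0.4677σ.
Subtracting: σ = (0.12 − 0.075)/(0.4677 − (-0.3055)) = 0.058.
Then μ = 0.075 − (-0.3055)·0.058 = 0.093.
Precision τ = 1/σ² = 1/0.0582² = 295.

μ = 0.093, τ = 295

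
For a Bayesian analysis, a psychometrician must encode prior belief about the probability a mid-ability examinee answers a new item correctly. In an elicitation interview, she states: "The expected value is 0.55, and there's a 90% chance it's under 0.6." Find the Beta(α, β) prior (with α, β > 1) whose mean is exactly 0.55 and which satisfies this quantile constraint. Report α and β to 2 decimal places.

With mean 0.55 fixed, write α = 0.55s, β = 0.45s where s = α+β.
Need P(θ < 0.6) = 0.9 under Beta(0.55s, 0.45s). Normal approximation: (q−m)/√(m(1−m)/s) ≈ z_{0.9} = 1.28, so s ≈ 0.55·0.45·(1.28)²/(0.6−0.55)² = 162.6.
At s = 162.6: P(θ<0.6) ≈ 0.901. Adjusting to match 0.9 gives s ≈ 161.39.
So α = 0.55·161.39 ≈ 88.77, β = 0.45·161.39 ≈ 72.63.

α ≈ 88.77, β ≈ 72.63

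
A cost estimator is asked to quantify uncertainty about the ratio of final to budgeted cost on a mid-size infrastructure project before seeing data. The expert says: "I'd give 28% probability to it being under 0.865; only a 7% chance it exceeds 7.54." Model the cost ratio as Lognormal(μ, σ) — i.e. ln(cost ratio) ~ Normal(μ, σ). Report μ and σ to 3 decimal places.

If T ~ Lognormal(μ,σ) then ln T ~ Normal(μ,σ), so the p-quantile of ln T is μ + z_p·σ.
ln(0.865) = -0.145 and ln(7.54) = 2.02; z_{0.28} = -0.5828, z_{0.93} = 1.476.
σ = (2.02 − -0.145)/(1.476 − (-0.5828)) = 1.052.
μ = -0.145 − (-0.5828)·1.052 = 0.468.

μ ≈ 0.468, σ ≈ 1.052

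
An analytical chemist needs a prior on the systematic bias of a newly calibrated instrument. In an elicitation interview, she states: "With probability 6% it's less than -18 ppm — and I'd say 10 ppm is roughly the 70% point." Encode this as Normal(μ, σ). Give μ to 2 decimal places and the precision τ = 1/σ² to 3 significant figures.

The p-quantile of Normal(μ,σ) is μ + z_p·σ, with z_{0.06} = -1.555 and z_{0.7} = 0.5244.
Eliminate σ: μ = (z₂·x₁ − z₁·x₂)/(z₂ − z₁) = (0.5244·-18 − (-1.555)·10)/2.079 = 2.94.
Then σ = (x₂ − x₁)/(z₂ − z₁) = (10 − -18)/2.079 = 13.47.
Precision τ = 1/σ² = 1/13.47² = 0.00551.

μ = 2.94, τ = 0.00551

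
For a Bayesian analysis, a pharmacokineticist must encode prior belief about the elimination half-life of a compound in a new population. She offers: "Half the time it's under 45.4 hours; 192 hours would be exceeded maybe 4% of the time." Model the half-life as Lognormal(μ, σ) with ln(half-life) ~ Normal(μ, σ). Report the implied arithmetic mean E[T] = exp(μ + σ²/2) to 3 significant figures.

If T ~ Lognormal(μ,σ) then ln T ~ Normal(μ,σ), so the p-quantile of ln T is μ + z_p·σ.
ln(45.4) = 3.816 and ln(192) = 5.257; z_{0.5} = 0, z_{0.96} = 1.751.
σ = (5.257 − 3.816)/(1.751 − (0)) = 0.824.
μ = 3.816 − (0)·0.824 = 3.816.
E[T] = exp(μ + σ²/2) = exp(3.816 + 0.3392) = 63.7 hours.

E[T] ≈ 63.7 hours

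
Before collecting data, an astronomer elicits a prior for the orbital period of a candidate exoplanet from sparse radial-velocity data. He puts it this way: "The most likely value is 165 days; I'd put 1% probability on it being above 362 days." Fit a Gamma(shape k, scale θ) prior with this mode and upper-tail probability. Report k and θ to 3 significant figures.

Gamma(k,θ) with k>1 has mode (k−1)θ, so θ = 165/(k−1).
Need P(X < 362) = 0.99 with θ tied to k this way. Start at k = 2, θ = 165: P(X<362) ≈ 0.644.
Too low — raise k to concentrate. Iterating converges to k ≈ 8.81.
Then θ = 165/(8.81−1) ≈ 21.1.

k ≈ 8.81, θ ≈ 21.1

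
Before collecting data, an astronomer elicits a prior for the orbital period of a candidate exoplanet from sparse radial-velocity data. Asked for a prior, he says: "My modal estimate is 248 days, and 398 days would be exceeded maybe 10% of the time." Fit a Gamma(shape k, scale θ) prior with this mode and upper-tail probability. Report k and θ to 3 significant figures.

k ≈ 9.4, θ ≈ 29.5

Gamma(k,θ) with k>1 has mode (k−1)θ, so θ = 248/(k−1).
Need P(X < 398) = 0.9 with θ tied to k this way. Start at k = 2, θ = 248: P(X<398) ≈ 0.477.
Too low — raise k to concentrate. Iterating converges to k ≈ 9.4.
Then θ = 248/(9.4−1) ≈ 29.5.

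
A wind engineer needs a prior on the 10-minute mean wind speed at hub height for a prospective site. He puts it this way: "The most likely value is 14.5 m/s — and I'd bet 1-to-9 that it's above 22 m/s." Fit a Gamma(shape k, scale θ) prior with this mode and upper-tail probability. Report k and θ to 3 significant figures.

Gamma(k,θ) with k>1 has mode (k−1)θ, so θ = 14.5/(k−1).
Need P(X < 22) = 0.9 with θ tied to k this way. Start at k = 2, θ = 14.5: P(X<22) ≈ 0.448.
Too low — raise k to concentrate. Iterating converges to k ≈ 11.7.
Then θ = 14.5/(11.7−1) ≈ 1.35.

k ≈ 11.7, θ ≈ 1.35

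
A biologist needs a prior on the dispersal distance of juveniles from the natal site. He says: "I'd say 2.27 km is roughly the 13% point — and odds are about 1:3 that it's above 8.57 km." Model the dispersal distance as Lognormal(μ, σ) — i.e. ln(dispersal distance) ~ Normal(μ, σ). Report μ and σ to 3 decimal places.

μ ≈ 1.651, σ ≈ 0.738

If T ~ Lognormal(μ,σ) then ln T ~ Normal(μ,σ), so the p-quantile of ln T is μ + z_p·σ.
ln(2.27) = 0.8198 and ln(8.57) = 2.148; z_{0.13} = -1.126, z_{0.75} = 0.6745.
σ = (2.148 − 0.8198)/(0.6745 − (-1.126)) = 0.738.
μ = 0.8198 − (-1.126)·0.738 = 1.651.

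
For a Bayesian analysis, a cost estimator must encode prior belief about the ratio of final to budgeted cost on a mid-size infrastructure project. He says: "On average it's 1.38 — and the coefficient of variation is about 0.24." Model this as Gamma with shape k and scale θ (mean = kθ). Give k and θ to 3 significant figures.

For Gamma(k, scale θ): mean = kθ, variance = kθ², so CV = 1/√k.
CV = 0.24, hence k = 1/CV² = 17.4.
Then θ = mean/k = 1.38/17.4 = 0.0795.

k ≈ 17.4, θ ≈ 0.0795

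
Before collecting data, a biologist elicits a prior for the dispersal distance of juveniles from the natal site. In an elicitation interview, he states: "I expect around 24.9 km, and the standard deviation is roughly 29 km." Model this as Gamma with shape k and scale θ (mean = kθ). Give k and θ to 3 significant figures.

For Gamma(k, scale θ): mean = kθ, variance = kθ², so CV = 1/√k.
CV = SD/mean = 29/24.9 = 1.165, hence k = 1/CV² = 0.737.
Then θ = mean/k = 24.9/0.737 = 33.8.

k ≈ 0.737, θ ≈ 33.8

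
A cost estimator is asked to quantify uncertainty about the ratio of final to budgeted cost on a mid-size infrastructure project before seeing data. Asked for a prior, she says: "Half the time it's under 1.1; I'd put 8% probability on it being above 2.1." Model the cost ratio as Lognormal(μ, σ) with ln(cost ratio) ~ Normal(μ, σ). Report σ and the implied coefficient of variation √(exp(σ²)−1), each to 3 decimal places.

If T ~ Lognormal(μ,σ) then ln T ~ Normal(μ,σ), so the p-quantile of ln T is μ + z_p·σ.
ln(1.1) = 0.09531 and ln(2.1) = 0.7419; z_{0.5} = 0, z_{0.92} = 1.405.
σ = (0.7419 − 0.09531)/(1.405 − (0)) = 0.460.
μ = 0.09531 − (0)·0.460 = 0.095.
CV = √(exp(σ²)−1) = √(exp(0.2118)−1) = 0.486.

σ ≈ 0.460, CV ≈ 0.486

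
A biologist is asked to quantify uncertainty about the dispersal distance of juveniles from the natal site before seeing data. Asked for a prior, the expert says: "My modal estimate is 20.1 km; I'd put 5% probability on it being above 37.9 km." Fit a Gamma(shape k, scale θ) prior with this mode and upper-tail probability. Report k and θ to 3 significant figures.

k ≈ 7.91, θ ≈ 2.91

Gamma(k,θ) with k>1 has mode (k−1)θ, so θ = 20.1/(k−1).
Need P(X < 37.9) = 0.95 with θ tied to k this way. Start at k = 2, θ = 20.1: P(X<37.9) ≈ 0.562.
Too low — raise k to concentrate. Iterating converges to k ≈ 7.91.
Then θ = 20.1/(7.91−1) ≈ 2.91.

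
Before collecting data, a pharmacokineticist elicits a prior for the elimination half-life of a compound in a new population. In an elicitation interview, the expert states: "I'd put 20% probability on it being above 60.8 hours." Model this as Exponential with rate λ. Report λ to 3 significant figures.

P(T > 60.8) = e^(−λ·60.8) = 0.2, so λ = −ln(0.2)/60.8 = 0.0265.

λ ≈ 0.0265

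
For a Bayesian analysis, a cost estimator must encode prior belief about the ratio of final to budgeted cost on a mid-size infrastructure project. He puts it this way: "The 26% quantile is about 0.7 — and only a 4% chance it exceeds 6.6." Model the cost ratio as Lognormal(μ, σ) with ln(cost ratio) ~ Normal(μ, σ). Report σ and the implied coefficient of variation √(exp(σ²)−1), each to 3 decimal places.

σ ≈ 0.937, CV ≈ 1.186

If T ~ Lognormal(μ,σ) then ln T ~ Normal(μ,σ), so the p-quantile of ln T is μ + z_p·σ.
ln(0.7) = -0.3567 and ln(6.6) = 1.887; z_{0.26} = -0.6433, z_{0.96} = 1.751.
σ = (1.887 − -0.3567)/(1.751 − (-0.6433)) = 0.937.
μ = -0.3567 − (-0.6433)·0.937 = 0.246.
CV = √(exp(σ²)−1) = √(exp(0.8784)−1) = 1.186.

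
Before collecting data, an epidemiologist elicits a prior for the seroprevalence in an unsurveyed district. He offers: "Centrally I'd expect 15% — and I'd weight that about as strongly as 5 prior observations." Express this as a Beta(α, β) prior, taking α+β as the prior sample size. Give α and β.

Under the effective-sample-size interpretation, Beta(α, β) has prior mean α/(α+β) and prior sample size α+β.
So α+β = 5 and α/(α+β) = 0.15, giving α = 0.15·5 = 0.75 and β = 5 − 0.75 = 4.25.

α = 0.75, β = 4.25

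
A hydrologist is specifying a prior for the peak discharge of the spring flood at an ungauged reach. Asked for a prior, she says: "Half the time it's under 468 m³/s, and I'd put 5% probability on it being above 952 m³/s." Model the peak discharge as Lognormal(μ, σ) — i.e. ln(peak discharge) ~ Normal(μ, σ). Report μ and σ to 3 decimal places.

If T ~ Lognormal(μ,σ) then ln T ~ Normal(μ,σ), so the p-quantile of ln T is μ + z_p·σ.
ln(468) = 6.148 and ln(952) = 6.859; z_{0.5} = 0, z_{0.95} = 1.645.
σ = (6.859 − 6.148)/(1.645 − (0)) = 0.432.
μ = 6.148 − (0)·0.432 = 6.148.

μ ≈ 6.148, σ ≈ 0.432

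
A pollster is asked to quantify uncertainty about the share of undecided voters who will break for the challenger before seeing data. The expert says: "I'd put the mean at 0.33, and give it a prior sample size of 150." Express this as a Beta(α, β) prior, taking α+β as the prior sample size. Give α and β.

Under the effective-sample-size interpretation, Beta(α, β) has prior mean α/(α+β) and prior sample size α+β.
So α+β = 150 and α/(α+β) = 0.33, giving α = 0.33·150 = 49.5 and β = 150 − 49.5 = 100.5.

α = 49.5, β = 100.5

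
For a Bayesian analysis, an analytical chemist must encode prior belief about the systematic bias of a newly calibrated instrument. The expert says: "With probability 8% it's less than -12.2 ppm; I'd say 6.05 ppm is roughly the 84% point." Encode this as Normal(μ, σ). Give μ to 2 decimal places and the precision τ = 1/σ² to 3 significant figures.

The p-quantile of Normal(μ,σ) is μ + z_p·σ, with z_{0.08} = -1.405 and z_{0.84} = 0.9945.
Eliminate σ: μ = (z₂·x₁ − z₁·x₂)/(z₂ − z₁) = (0.9945·-12.2 − (-1.405)·6.05)/2.4 = -1.51.
Then σ = (x₂ − x₁)/(z₂ − z₁) = (6.05 − -12.2)/2.4 = 7.61.
Precision τ = 1/σ² = 1/7.606² = 0.0173.

μ = -1.51, τ = 0.0173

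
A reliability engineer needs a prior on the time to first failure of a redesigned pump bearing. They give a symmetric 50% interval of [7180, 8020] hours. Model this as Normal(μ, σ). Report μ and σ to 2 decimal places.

A symmetric 50% interval runs μ ± z·σ with z = 0.6745.
Half-width = 420, so σ = 420/0.6745 = 622.69.
μ is the interval midpoint, 7600.00.

μ = 7600.00, σ = 622.69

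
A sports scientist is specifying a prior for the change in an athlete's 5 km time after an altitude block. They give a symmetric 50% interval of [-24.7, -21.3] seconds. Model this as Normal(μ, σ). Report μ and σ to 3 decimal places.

μ = -23.000, σ = 2.520

A symmetric 50% interval runs μ ± z·σ with z = 0.6745.
Half-width = 1.7, so σ = 1.7/0.6745 = 2.520.
μ is the interval midpoint, -23.000.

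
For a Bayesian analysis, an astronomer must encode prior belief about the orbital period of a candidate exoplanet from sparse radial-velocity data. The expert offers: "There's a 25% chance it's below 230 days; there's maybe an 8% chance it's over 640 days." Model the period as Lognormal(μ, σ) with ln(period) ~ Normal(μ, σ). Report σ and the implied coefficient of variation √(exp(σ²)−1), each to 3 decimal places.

If T ~ Lognormal(μ,σ) then ln T ~ Normal(μ,σ), so the p-quantile of ln T is μ + z_p·σ.
ln(230) = 5.438 and ln(640) = 6.461; z_{0.25} = -0.6745, z_{0.92} = 1.405.
σ = (6.461 − 5.438)/(1.405 − (-0.6745)) = 0.492.
μ = 5.438 − (-0.6745)·0.492 = 5.770.
CV = √(exp(σ²)−1) = √(exp(0.2422)−1) = 0.523.

σ ≈ 0.492, CV ≈ 0.523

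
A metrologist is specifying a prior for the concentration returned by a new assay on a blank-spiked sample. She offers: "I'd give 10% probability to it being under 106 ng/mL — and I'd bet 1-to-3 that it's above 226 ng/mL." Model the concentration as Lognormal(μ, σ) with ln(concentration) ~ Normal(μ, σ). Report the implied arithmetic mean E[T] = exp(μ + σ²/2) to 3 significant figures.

E[T] ≈ 188 ng/mL

If T ~ Lognormal(μ,σ) then ln T ~ Normal(μ,σ), so the p-quantile of ln T is μ + z_p·σ.
ln(106) = 4.663 and ln(226) = 5.421; z_{0.1} = -1.282, z_{0.75} = 0.6745.
σ = (5.421 − 4.663)/(0.6745 − (-1.282)) = 0.387.
μ = 4.663 − (-1.282)·0.387 = 5.159.
E[T] = exp(μ + σ²/2) = exp(5.159 + 0.0749) = 188 ng/mL.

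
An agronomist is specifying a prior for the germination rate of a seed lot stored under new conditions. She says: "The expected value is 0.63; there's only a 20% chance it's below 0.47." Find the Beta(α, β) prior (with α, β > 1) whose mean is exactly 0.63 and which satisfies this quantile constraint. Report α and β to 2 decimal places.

With mean 0.63 fixed, write α = 0.63s, β = 0.37s where s = α+β.
Need P(θ < 0.47) = 0.2 under Beta(0.63s, 0.37s). Normal approximation: (q−m)/√(m(1−m)/s) ≈ z_{0.2} = -0.842, so s ≈ 0.63·0.37·(-0.842)²/(0.47−0.63)² = 6.4.
At s = 6.4: P(θ<0.47) ≈ 0.196. Adjusting to match 0.2 gives s ≈ 6.21.
So α = 0.63·6.21 ≈ 3.91, β = 0.37·6.21 ≈ 2.30.

α ≈ 3.91, β ≈ 2.30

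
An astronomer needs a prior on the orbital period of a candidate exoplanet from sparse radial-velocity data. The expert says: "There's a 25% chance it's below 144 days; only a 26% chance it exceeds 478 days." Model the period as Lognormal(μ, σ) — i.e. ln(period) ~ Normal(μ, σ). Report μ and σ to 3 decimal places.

If T ~ Lognormal(μ,σ) then ln T ~ Normal(μ,σ), so the p-quantile of ln T is μ + z_p·σ.
ln(144) = 4.97 and ln(478) = 6.17; z_{0.25} = -0.6745, z_{0.74} = 0.6433.
σ = (6.17 − 4.97)/(0.6433 − (-0.6745)) = 0.910.
μ = 4.97 − (-0.6745)·0.910 = 5.584.

μ ≈ 5.584, σ ≈ 0.910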